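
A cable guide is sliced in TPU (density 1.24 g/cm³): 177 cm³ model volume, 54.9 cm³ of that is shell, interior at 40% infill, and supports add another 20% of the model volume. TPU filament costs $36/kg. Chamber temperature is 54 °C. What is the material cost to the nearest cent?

$6.21

Interior volume: 177 − 54.9 → 122.1 cm³.
Deposited infill = 0.40 × 122.1, so 48.84 cm³.
Support: 0.20 × 177 → 35.4 cm³.
Total extruded = 54.9 + 48.84 + 35.4, so 139.14 cm³.
Mass: 139.14 × 1.24 → 172.5336 g.
At $36/kg: 172.5336/1000 × 36 = $6.21.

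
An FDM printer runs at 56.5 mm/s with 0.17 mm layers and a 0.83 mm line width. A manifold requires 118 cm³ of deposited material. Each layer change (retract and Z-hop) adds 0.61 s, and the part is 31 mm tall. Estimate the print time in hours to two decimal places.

4.14 hours

Extrusion cross-section = 0.17 × 0.83, so 0.1411 mm².
Total extruded path = 118000/0.1411 = 836286.3 mm.
Extrusion time = 836286.3 / 56.5, so 14801.5 s.
Layer count = ceil(31 / 0.17) = 183.
Non-print overhead = 183 × 0.61 = 111.63 s.
Altogether 14801.5 + 111.63 = 14913.13 s, i.e. 4.14 hours.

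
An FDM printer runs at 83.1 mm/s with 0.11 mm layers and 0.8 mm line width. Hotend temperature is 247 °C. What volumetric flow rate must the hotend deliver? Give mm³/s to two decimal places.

Extrusion cross-section = 0.11 × 0.8, so 0.088 mm².
Q = v·A = 83.1 × 0.088 = 7.31 mm³/s.

7.31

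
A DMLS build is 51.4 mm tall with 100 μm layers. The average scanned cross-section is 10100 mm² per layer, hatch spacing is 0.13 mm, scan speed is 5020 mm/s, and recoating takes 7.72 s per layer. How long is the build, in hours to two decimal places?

3.31 hours

Layers = ⌈51.4/0.1⌉ = 514.
Hatch length per layer = 10100 / 0.13, so 77692.3 mm.
Per-layer scan time = 77692.3 / 5020, so 15.4766 s.
Time per layer = 15.4766 + 7.72, so 23.1966 s.
Build time = 514 × 23.1966 = 11923.0524 s = 3.31 hours.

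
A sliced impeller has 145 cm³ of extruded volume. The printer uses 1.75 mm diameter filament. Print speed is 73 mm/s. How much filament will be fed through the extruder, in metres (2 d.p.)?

60.28 m

Filament cross-section = π × (1.75/2)² = 2.4053 mm².
Length = 145 cm³ / 2.4053 mm² = 145000 / 2.4053 = 60283.54 mm = 60.28 m.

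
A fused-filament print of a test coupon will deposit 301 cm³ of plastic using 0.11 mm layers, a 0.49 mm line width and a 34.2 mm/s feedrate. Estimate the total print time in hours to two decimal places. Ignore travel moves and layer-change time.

Extrusion cross-section = 0.11 × 0.49 = 0.0539 mm².
Total extruded path = 301000/0.0539 = 5584415.6 mm.
Extrusion time: 5584415.6 / 34.2 → 163287 s.
In the requested units: 163287 s = 45.36 hours.

45.36 hours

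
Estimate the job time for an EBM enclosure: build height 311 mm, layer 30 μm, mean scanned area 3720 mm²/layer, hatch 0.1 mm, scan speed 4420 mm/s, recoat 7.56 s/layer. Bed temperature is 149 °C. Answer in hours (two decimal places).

46.01 hours

Layer count = ceil(311 / 0.03) = 10367.
Scan path per layer: 3720 / 0.1 → 37200 mm.
Beam time per layer = 37200 / 4420 = 8.4163 s.
Per-layer time = 8.4163 + 7.56 = 15.9763 s.
Total: 10367 × 15.9763 s = 165626.3021 s → 46.01 hours.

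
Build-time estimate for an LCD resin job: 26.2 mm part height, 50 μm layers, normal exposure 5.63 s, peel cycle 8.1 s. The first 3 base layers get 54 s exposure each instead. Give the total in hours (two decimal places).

2.04 hours

Number of layers: 26.2 / 0.05 → 524 (rounded up).
Base layers = 3 × (54 + 8.1), so 186.3 s.
Normal layers = 521 × (5.63 + 8.1), so 7153.33 s.
Sum: 186.3 + 7153.33 = 7339.63 s → 2.04 hours.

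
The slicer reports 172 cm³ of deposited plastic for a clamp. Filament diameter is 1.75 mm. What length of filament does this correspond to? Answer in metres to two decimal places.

71.51 m

Cross-section of 1.75 mm filament: π·(1.75/2)² = 2.4053 mm².
L = 172000 mm³ / 2.4053 mm² = 71508.75 mm, i.e. 71.51 m.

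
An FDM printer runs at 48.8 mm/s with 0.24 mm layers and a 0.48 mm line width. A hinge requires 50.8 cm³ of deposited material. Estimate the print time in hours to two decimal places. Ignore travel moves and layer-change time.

2.51 hours

Extrusion cross-section = 0.24 × 0.48 = 0.1152 mm².
Toolpath length = 50.8 cm³ / 0.1152 mm² = 50800 / 0.1152 = 440972.2 mm.
Print-move time = 440972.2 / 48.8, so 9036.3 s.
9036.3 s = 2.51 hours.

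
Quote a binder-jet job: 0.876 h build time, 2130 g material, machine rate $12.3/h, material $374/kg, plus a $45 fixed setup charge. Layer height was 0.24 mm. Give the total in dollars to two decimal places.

$852.39

Machine cost: 12.3 × 0.876 → $10.7748.
Material cost = 374 × 2130/1000, so $796.62.
Total = 10.7748 + 796.62 + 45 = 852.3948 ≈ $852.39.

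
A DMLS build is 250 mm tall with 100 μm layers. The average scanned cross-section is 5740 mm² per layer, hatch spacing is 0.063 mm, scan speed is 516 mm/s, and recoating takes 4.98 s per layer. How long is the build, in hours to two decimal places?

126.08 hours

Number of layers: 250 / 0.1 → 2500 (rounded up).
Per-layer scan distance: 5740 / 0.063 → 91111.1 mm.
Per-layer scan time: 91111.1 / 516 → 176.5719 s.
Per-layer time: 176.5719 + 4.98 → 181.5519 s.
Total: 2500 × 181.5519 s = 453879.75 s → 126.08 hours.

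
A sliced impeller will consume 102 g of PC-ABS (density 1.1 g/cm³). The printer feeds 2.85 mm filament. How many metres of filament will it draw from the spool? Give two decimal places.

Extruded volume: 102/1.1 = 92.7273 cm³ (92727.3 mm³).
A = π r² = π × 1.425² = 6.3794 mm².
L = V/A = 92727.3/6.3794 = 14535.43 mm → 14.54 m.

14.54 m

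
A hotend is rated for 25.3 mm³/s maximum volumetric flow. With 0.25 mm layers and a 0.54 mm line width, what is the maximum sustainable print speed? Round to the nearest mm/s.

Bead cross-section = 0.25 × 0.54 = 0.135 mm².
Max speed = 25.3 / 0.135 = 187.41 ≈ 187 mm/s.

187 mm/s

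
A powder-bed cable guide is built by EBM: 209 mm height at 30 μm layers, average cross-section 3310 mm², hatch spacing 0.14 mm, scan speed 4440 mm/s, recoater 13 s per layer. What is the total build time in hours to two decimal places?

Layers = ⌈209/0.03⌉ = 6967.
Scan path per layer: 3310 / 0.14 → 23642.9 mm.
Per-layer scan time = 23642.9 / 4440, so 5.325 s.
Layer cycle: 5.325 + 13 → 18.325 s.
6967 layers × 18.325 s/layer = 127670.275 s, i.e. 35.46 hours.

35.46 hours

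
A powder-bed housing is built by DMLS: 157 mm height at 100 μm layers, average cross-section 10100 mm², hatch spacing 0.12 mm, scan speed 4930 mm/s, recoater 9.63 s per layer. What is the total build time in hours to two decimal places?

11.65 hours

Layer count = ceil(157 / 0.1) = 1570.
Hatch length per layer: 10100 / 0.12 → 84166.7 mm.
Laser time per layer: 84166.7 / 4930 → 17.0724 s.
Layer cycle: 17.0724 + 9.63 → 26.7024 s.
Build time = 1570 × 26.7024 = 41922.768 s = 11.65 hours.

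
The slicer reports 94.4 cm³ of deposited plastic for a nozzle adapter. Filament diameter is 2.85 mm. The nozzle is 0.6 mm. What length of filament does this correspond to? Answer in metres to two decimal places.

14.80 m

Cross-section of 2.85 mm filament: π·(2.85/2)² = 6.3794 mm².
Length = 94.4 cm³ / 6.3794 mm² = 94400 / 6.3794 = 14797.63 mm = 14.80 m.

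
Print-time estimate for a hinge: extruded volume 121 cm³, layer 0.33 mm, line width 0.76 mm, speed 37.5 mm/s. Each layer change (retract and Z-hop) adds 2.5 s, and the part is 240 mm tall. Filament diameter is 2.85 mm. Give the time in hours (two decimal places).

Extrusion cross-section = 0.33 × 0.76 = 0.2508 mm².
Toolpath length = 121 cm³ / 0.2508 mm² = 121000 / 0.2508 = 482456.1 mm.
Print-move time: 482456.1 / 37.5 → 12865.5 s.
Layer count = ceil(240 / 0.33) = 728.
Non-print overhead: 728 × 2.5 → 1820 s.
Total = 12865.5 + 1820 = 14685.5 s = 4.08 hours.

4.08 hours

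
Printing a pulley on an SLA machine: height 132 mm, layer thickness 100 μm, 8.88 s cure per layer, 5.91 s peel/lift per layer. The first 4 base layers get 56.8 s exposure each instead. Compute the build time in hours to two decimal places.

Number of layers: 132 / 0.1 → 1320 (rounded up).
Bottom layers = 4 × (56.8 + 5.91), so 250.84 s.
Regular layers: 1316 × (8.88 + 5.91) → 19463.64 s.
Total = 250.84 + 19463.64 = 19714.48 s = 5.48 hours.

5.48 hours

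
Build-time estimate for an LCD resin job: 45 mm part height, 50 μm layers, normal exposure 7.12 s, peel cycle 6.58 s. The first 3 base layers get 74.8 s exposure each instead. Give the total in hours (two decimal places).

3.48 hours

Layer count = ceil(45 / 0.05) = 900.
Bottom layers = 3 × (74.8 + 6.58), so 244.14 s.
Remaining layers: 897 × (7.12 + 6.58) → 12288.9 s.
Sum: 244.14 + 12288.9 = 12533.04 s → 3.48 hours.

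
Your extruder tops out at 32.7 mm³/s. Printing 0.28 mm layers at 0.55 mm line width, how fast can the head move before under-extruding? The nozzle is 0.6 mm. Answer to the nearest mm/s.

212 mm/s

Extrusion cross-section: 0.28 × 0.55 → 0.154 mm².
Max speed = 32.7 / 0.154 = 212.34 ≈ 212 mm/s.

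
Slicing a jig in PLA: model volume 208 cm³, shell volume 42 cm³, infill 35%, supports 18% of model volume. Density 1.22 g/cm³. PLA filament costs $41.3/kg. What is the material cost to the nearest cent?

Interior volume = 208 − 42 = 166 cm³.
Deposited infill = 0.35 × 166 = 58.1 cm³.
Support: 0.18 × 208 → 37.44 cm³.
Total extruded = 42 + 58.1 + 37.44, so 137.54 cm³.
Mass = 137.54 × 1.22 = 167.7988 g.
At $41.3/kg: 167.7988/1000 × 41.3 = $6.93.

$6.93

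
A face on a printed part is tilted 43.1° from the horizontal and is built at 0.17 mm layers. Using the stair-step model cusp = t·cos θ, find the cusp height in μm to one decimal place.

cos(43.1°) = 0.7302, so cusp = 0.17 × 0.7302 = 0.124134 mm → 124.1 μm.

124.1 μm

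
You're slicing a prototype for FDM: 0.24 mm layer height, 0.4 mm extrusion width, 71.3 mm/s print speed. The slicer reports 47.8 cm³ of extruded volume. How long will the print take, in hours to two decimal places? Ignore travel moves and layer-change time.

Bead cross-section: 0.24 × 0.4 → 0.096 mm².
Total extruded path = 47800/0.096 = 497916.7 mm.
Print-move time = 497916.7 / 71.3 = 6983.4 s.
Converting: 6983.4 s = 1.94 hours.

1.94 hours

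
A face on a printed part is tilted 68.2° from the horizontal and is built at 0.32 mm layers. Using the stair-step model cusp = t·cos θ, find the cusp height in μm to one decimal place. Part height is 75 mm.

118.8 μm

Cusp = layer height × cos(68.2°) = 0.32 × 0.3714 = 0.118848 mm = 118.8 μm.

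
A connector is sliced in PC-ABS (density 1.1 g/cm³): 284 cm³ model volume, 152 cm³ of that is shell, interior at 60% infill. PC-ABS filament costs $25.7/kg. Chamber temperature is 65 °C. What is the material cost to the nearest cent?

Volume inside the shell: 284 − 152 → 132 cm³.
Infill volume = 0.60 × 132, so 79.2 cm³.
Total printed volume = 152 + 79.2, so 231.2 cm³.
Mass: 231.2 × 1.1 → 254.32 g.
Cost = 254.32 g / 1000 × $25.7/kg = $6.54.

$6.54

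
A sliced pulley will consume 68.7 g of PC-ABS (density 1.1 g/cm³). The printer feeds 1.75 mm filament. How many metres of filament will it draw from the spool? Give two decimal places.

25.97 m

Volume = 68.7 g / 1.1 g·cm⁻³ = 62.4545 cm³ = 62454.5 mm³.
A = π r² = π × 0.875² = 2.4053 mm².
L = V/A = 62454.5/2.4053 = 25965.37 mm → 25.97 m.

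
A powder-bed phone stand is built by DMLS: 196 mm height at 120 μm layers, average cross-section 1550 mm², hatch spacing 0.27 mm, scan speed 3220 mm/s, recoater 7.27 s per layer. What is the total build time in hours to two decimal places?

Layer count = ceil(196 / 0.12) = 1634.
Per-layer scan distance = 1550 / 0.27 = 5740.7 mm.
Scan time per layer = 5740.7 / 3220, so 1.7828 s.
Layer cycle: 1.7828 + 7.27 → 9.0528 s.
Build time = 1634 × 9.0528 = 14792.2752 s = 4.11 hours.

4.11 hours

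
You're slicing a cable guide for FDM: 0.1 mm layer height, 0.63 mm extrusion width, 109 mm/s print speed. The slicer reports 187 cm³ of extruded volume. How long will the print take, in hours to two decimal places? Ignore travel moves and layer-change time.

Extrusion cross-section: 0.1 × 0.63 → 0.063 mm².
Total extruded path = 187000/0.063 = 2968254 mm.
Print-move time = 2968254 / 109 = 27231.7 s.
That's 27231.7 s → 7.56 hours.

7.56 hours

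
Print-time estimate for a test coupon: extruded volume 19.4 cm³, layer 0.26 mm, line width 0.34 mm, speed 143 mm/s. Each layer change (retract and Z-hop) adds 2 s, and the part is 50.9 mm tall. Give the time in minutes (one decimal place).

Bead cross-section = 0.26 × 0.34, so 0.0884 mm².
Total extruded path = 19400/0.0884 = 219457 mm.
Print-move time = 219457 / 143 = 1534.7 s.
Number of layers: 50.9 / 0.26 → 196 (rounded up).
Layer-change overhead = 196 × 2, so 392 s.
Altogether 1534.7 + 392 = 1926.7 s, i.e. 32.1 minutes.

32.1 minutes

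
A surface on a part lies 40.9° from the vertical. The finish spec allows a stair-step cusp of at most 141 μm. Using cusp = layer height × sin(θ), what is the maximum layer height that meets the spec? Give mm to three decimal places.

t = h_c / sin θ = 0.141 / 0.6547 = 0.215 mm.

0.215 mm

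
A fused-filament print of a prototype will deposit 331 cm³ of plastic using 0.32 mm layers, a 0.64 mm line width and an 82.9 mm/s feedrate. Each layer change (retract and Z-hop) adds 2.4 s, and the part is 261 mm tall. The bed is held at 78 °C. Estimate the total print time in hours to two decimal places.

Bead cross-section: 0.32 × 0.64 → 0.2048 mm².
Toolpath length = 331 cm³ / 0.2048 mm² = 331000 / 0.2048 = 1616210.9 mm.
Print-move time: 1616210.9 / 82.9 → 19495.9 s.
Layers = ⌈261/0.32⌉ = 816.
Non-print overhead = 816 × 2.4 = 1958.4 s.
Altogether 19495.9 + 1958.4 = 21454.3 s, i.e. 5.96 hours.

5.96 hours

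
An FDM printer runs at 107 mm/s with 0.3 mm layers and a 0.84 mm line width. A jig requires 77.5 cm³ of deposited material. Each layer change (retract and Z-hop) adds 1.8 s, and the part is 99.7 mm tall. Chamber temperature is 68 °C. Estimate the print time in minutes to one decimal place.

57.9 minutes

Bead cross-section: 0.3 × 0.84 → 0.252 mm².
Toolpath length = 77.5 cm³ / 0.252 mm² = 77500 / 0.252 = 307539.7 mm.
Extrusion time: 307539.7 / 107 → 2874.2 s.
Layer count = ceil(99.7 / 0.3) = 333.
Non-print overhead = 333 × 1.8 = 599.4 s.
Total = 2874.2 + 599.4 = 3473.6 s = 57.9 minutes.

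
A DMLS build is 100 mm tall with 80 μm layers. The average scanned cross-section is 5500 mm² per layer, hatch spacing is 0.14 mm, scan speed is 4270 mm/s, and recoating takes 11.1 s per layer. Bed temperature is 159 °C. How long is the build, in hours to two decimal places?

7.05 hours

Layer count = ceil(100 / 0.08) = 1250.
Hatch length per layer: 5500 / 0.14 → 39285.7 mm.
Per-layer scan time = 39285.7 / 4270 = 9.2004 s.
Layer cycle = 9.2004 + 11.1, so 20.3004 s.
Build time = 1250 × 20.3004 = 25375.5 s = 7.05 hours.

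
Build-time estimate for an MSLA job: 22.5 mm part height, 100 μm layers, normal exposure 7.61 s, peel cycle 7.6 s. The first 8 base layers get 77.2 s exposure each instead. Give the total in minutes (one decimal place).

66.3 minutes

Layer count = ceil(22.5 / 0.1) = 225.
Burn-in layers: 8 × (77.2 + 7.6) → 678.4 s.
Normal layers = 217 × (7.61 + 7.6) = 3300.57 s.
Sum: 678.4 + 3300.57 = 3978.97 s → 66.3 minutes.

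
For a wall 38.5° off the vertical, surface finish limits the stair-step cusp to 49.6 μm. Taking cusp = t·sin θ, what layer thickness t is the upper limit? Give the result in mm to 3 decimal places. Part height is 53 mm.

0.080 mm

Layer height = cusp / sin(38.5°) = 0.0496 / 0.6225 = 0.080 mm.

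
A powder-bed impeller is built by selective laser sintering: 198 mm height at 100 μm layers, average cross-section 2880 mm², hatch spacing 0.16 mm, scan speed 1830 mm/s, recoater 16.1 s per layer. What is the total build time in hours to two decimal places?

Layers = ⌈198/0.1⌉ = 1980.
Per-layer scan distance: 2880 / 0.16 → 18000 mm.
Scan time per layer: 18000 / 1830 → 9.8361 s.
Layer cycle = 9.8361 + 16.1, so 25.9361 s.
Build time = 1980 × 25.9361 = 51353.478 s = 14.26 hours.

14.26 hours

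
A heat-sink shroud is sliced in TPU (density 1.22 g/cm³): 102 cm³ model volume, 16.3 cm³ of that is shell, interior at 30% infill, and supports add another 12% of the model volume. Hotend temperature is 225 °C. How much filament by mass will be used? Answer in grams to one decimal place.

66.2 g

Interior volume = 102 − 16.3, so 85.7 cm³.
Deposited infill: 0.30 × 85.7 → 25.71 cm³.
Support = 0.12 × 102, so 12.24 cm³.
Total printed volume = 16.3 + 25.71 + 12.24, so 54.25 cm³.
Mass: 54.25 × 1.22 → 66.185 g.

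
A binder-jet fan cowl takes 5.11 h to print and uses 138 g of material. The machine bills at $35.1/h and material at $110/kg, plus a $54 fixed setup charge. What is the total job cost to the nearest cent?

$248.54

Machine-time cost = 35.1 × 5.11 = $179.361.
Material cost = 110 × 138/1000 = $15.18.
Adding setup: 179.361 + 15.18 + 54 → 248.541 ≈ $248.54.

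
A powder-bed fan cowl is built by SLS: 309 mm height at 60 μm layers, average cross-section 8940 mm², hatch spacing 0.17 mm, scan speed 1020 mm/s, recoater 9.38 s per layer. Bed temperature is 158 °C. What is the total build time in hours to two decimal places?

87.17 hours

Number of layers: 309 / 0.06 → 5150 (rounded up).
Hatch length per layer = 8940 / 0.17 = 52588.2 mm.
Laser time per layer: 52588.2 / 1020 → 51.5571 s.
Time per layer: 51.5571 + 9.38 → 60.9371 s.
5150 layers × 60.9371 s/layer = 313826.065 s, i.e. 87.17 hours.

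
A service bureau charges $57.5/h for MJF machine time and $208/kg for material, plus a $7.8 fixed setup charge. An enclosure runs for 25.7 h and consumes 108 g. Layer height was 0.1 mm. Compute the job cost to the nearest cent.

Time charge: 57.5 × 25.7 → $1477.75.
Material cost: 208 × 108/1000 → $22.464.
Total = 1477.75 + 22.464 + 7.8 = 1508.014 ≈ $1508.01.

$1508.01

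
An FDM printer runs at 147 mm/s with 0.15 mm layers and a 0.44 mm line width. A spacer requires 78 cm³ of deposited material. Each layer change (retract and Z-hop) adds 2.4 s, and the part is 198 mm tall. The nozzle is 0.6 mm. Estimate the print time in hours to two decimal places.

3.11 hours

Line area: 0.15 × 0.44 → 0.066 mm².
Total extruded path = 78000/0.066 = 1181818.2 mm.
Extrusion time: 1181818.2 / 147 → 8039.6 s.
Layers = ⌈198/0.15⌉ = 1320.
Non-print overhead = 1320 × 2.4, so 3168 s.
Total = 8039.6 + 3168 = 11207.6 s = 3.11 hours.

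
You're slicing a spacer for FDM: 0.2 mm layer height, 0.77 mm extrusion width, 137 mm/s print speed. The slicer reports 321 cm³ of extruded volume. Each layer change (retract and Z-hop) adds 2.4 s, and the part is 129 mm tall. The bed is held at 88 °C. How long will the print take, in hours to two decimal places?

4.66 hours

Extrusion cross-section: 0.2 × 0.77 → 0.154 mm².
Total extruded path = 321000/0.154 = 2084415.6 mm.
Print-move time = 2084415.6 / 137, so 15214.7 s.
Layers = ⌈129/0.2⌉ = 645.
Layer-change overhead: 645 × 2.4 → 1548 s.
Altogether 15214.7 + 1548 = 16762.7 s, i.e. 4.66 hours.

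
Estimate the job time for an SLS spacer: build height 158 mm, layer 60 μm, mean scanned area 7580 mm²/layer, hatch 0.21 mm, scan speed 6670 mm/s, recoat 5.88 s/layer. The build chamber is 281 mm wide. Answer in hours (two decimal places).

8.26 hours

Layer count = ceil(158 / 0.06) = 2634.
Per-layer scan distance = 7580 / 0.21, so 36095.2 mm.
Per-layer scan time = 36095.2 / 6670, so 5.4116 s.
Time per layer = 5.4116 + 5.88, so 11.2916 s.
Build time = 2634 × 11.2916 = 29742.0744 s = 8.26 hours.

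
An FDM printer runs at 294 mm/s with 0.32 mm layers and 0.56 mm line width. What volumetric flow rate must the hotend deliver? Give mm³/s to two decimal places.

52.68

A: 0.32 × 0.56 → 0.1792 mm².
Q = v·A = 294 × 0.1792 = 52.68 mm³/s.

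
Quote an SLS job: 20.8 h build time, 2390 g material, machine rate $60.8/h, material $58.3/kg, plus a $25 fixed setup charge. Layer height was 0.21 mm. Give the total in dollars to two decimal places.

$1428.98

Machine-time cost = 60.8 × 20.8, so $1264.64.
Feedstock cost = 58.3 × 2390/1000 = $139.337.
Total = 1264.64 + 139.337 + 25 = 1428.977 ≈ $1428.98.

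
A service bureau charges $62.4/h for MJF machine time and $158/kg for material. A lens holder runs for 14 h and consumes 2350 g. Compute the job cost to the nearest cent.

$1244.90

Time charge = 62.4 × 14 = $873.60.
Material charge = 158 × 2350/1000 = $371.30.
Total = 873.60 + 371.30 = $1244.90.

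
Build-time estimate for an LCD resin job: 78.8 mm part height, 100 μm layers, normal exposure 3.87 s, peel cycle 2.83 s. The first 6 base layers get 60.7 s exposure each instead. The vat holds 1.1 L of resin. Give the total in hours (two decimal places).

Number of layers: 78.8 / 0.1 → 788 (rounded up).
Burn-in layers: 6 × (60.7 + 2.83) → 381.18 s.
Regular layers = 782 × (3.87 + 2.83), so 5239.4 s.
Total = 381.18 + 5239.4 = 5620.58 s = 1.56 hours.

1.56 hours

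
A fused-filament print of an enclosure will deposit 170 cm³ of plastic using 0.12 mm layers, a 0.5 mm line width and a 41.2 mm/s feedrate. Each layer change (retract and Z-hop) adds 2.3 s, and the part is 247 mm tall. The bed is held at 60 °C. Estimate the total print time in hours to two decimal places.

Bead cross-section: 0.12 × 0.5 → 0.06 mm².
Path length: 170000 mm³ / 0.06 mm² → 2833333.3 mm.
Extrusion time: 2833333.3 / 41.2 → 68770.2 s.
Number of layers: 247 / 0.12 → 2059 (rounded up).
Non-print overhead = 2059 × 2.3 = 4735.7 s.
Total = 68770.2 + 4735.7 = 73505.9 s = 20.42 hours.

20.42 hours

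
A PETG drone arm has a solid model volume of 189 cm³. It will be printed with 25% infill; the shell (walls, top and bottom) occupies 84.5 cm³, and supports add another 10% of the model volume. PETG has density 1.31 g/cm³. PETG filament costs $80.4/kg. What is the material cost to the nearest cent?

$13.64

Volume inside the shell: 189 − 84.5 → 104.5 cm³.
Infill volume = 0.25 × 104.5 = 26.125 cm³.
Support = 0.10 × 189, so 18.9 cm³.
Total printed volume = 84.5 + 26.125 + 18.9, so 129.525 cm³.
Mass = 129.525 × 1.31 = 169.67775 g.
Cost = 169.67775 g / 1000 × $80.4/kg = $13.64.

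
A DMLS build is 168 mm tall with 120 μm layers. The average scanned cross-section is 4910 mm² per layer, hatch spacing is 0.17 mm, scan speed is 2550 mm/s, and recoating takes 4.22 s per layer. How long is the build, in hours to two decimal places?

6.05 hours

Number of layers: 168 / 0.12 → 1400 (rounded up).
Hatch length per layer = 4910 / 0.17 = 28882.4 mm.
Per-layer scan time: 28882.4 / 2550 → 11.3264 s.
Layer cycle = 11.3264 + 4.22, so 15.5464 s.
Build time = 1400 × 15.5464 = 21764.96 s = 6.05 hours.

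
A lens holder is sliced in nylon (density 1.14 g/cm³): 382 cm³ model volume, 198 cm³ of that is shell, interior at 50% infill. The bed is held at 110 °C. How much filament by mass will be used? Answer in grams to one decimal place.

Infill region: 382 − 198 → 184 cm³.
Infill deposited: 0.50 × 184 → 92 cm³.
Total printed volume = 198 + 92, so 290 cm³.
Mass = 290 × 1.14 = 330.6 g.

330.6 g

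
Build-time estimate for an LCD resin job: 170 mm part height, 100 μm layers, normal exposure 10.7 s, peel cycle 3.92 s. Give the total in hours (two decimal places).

6.90 hours

Number of layers: 170 / 0.1 → 1700 (rounded up).
Cycle time = 10.7 + 3.92, so 14.62 s.
Total = 1700 × 14.62 = 24854 s = 6.90 hours.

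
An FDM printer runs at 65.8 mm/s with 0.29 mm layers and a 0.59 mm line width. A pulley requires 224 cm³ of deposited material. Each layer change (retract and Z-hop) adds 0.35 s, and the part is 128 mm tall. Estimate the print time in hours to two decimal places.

5.57 hours

Bead cross-section = 0.29 × 0.59, so 0.1711 mm².
Path length: 224000 mm³ / 0.1711 mm² → 1309175.9 mm.
Print-move time: 1309175.9 / 65.8 → 19896.3 s.
Number of layers: 128 / 0.29 → 442 (rounded up).
Z-hop total: 442 × 0.35 → 154.7 s.
Altogether 19896.3 + 154.7 = 20051 s, i.e. 5.57 hours.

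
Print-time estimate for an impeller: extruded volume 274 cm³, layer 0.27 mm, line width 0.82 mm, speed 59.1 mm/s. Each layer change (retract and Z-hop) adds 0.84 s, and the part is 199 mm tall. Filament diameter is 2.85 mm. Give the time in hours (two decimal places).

Bead cross-section = 0.27 × 0.82, so 0.2214 mm².
Total extruded path = 274000/0.2214 = 1237579 mm.
Time extruding = 1237579 / 59.1 = 20940.4 s.
Layer count = ceil(199 / 0.27) = 738.
Non-print overhead = 738 × 0.84, so 619.92 s.
Altogether 20940.4 + 619.92 = 21560.32 s, i.e. 5.99 hours.

5.99 hours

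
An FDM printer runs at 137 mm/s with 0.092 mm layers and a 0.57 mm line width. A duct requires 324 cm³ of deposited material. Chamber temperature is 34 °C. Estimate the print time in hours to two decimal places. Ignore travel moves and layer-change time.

Extrusion cross-section = 0.092 × 0.57 = 0.05244 mm².
Path length: 324000 mm³ / 0.05244 mm² → 6178489.7 mm.
Time extruding = 6178489.7 / 137, so 45098.5 s.
45098.5 s = 12.53 hours.

12.53 hours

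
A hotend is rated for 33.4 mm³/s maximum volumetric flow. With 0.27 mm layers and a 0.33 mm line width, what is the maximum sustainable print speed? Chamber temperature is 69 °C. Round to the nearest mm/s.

Extrusion cross-section: 0.27 × 0.33 → 0.0891 mm².
v_max = Q/A = 33.4/0.0891 = 374.86 mm/s → 375 mm/s.

375 mm/s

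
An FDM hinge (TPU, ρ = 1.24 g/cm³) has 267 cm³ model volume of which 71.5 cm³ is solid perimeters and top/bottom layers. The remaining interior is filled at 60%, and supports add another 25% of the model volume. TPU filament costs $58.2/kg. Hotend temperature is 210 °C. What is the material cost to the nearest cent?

Volume inside the shell: 267 − 71.5 → 195.5 cm³.
Infill volume = 0.60 × 195.5 = 117.3 cm³.
Support = 0.25 × 267 = 66.75 cm³.
Total extruded: 71.5 + 117.3 + 66.75 → 255.55 cm³.
Mass = 255.55 × 1.24, so 316.882 g.
At $58.2/kg: 316.882/1000 × 58.2 = $18.44.

$18.44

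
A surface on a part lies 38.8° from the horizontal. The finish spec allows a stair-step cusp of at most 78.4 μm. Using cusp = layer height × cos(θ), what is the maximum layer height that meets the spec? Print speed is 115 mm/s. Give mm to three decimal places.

0.101 mm

cos(38.8°) = 0.7793; t_max = 0.0784/0.7793 = 0.101 mm.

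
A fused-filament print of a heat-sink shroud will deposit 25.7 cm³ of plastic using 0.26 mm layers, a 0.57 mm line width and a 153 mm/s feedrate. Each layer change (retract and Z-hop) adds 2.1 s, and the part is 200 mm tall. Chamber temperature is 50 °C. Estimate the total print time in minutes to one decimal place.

45.8 minutes

Extrusion cross-section = 0.26 × 0.57 = 0.1482 mm².
Toolpath length = 25.7 cm³ / 0.1482 mm² = 25700 / 0.1482 = 173414.3 mm.
Extrusion time: 173414.3 / 153 → 1133.4 s.
Number of layers: 200 / 0.26 → 770 (rounded up).
Non-print overhead = 770 × 2.1, so 1617 s.
Total = 1133.4 + 1617 = 2750.4 s = 45.8 minutes.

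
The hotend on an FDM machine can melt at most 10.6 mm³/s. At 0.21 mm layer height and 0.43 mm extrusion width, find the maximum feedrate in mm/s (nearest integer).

117 mm/s

Extrusion cross-section = 0.21 × 0.43 = 0.0903 mm².
v_max = Q/A = 10.6/0.0903 = 117.39 mm/s → 117 mm/s.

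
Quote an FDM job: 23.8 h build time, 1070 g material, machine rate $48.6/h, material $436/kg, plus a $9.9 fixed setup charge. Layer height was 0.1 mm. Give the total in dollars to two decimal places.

$1633.10

Time charge: 48.6 × 23.8 → $1156.68.
Feedstock cost: 436 × 1070/1000 → $466.52.
Total = 1156.68 + 466.52 + 9.9 = $1633.10.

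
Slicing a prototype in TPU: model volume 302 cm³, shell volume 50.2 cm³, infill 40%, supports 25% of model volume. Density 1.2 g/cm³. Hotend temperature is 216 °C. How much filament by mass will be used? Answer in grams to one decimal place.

Infill region = 302 − 50.2 = 251.8 cm³.
Deposited infill: 0.40 × 251.8 → 100.72 cm³.
Support = 0.25 × 302, so 75.5 cm³.
Deposited volume = 50.2 + 100.72 + 75.5, so 226.42 cm³.
Mass = 226.42 × 1.2 = 271.704 g.

271.7 g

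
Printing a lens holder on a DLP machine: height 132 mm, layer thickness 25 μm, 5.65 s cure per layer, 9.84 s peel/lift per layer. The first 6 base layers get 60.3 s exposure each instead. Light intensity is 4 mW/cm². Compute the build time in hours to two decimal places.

22.81 hours

Layer count = ceil(132 / 0.025) = 5280.
Burn-in layers: 6 × (60.3 + 9.84) → 420.84 s.
Normal layers = 5274 × (5.65 + 9.84), so 81694.26 s.
Total = 420.84 + 81694.26 = 82115.1 s = 22.81 hours.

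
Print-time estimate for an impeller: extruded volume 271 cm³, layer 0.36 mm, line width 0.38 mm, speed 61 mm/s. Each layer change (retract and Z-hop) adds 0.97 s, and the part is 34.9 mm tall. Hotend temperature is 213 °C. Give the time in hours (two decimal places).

Bead cross-section = 0.36 × 0.38, so 0.1368 mm².
Toolpath length = 271 cm³ / 0.1368 mm² = 271000 / 0.1368 = 1980994.2 mm.
Print-move time: 1980994.2 / 61 → 32475.3 s.
Layer count = ceil(34.9 / 0.36) = 97.
Non-print overhead = 97 × 0.97 = 94.09 s.
Altogether 32475.3 + 94.09 = 32569.39 s, i.e. 9.05 hours.

9.05 hours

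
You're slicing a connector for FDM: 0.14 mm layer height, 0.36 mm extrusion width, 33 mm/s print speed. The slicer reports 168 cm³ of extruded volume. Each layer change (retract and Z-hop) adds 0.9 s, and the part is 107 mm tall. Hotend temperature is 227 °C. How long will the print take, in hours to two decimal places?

Bead cross-section = 0.14 × 0.36 = 0.0504 mm².
Toolpath length = 168 cm³ / 0.0504 mm² = 168000 / 0.0504 = 3333333.3 mm.
Extrusion time = 3333333.3 / 33 = 101010.1 s.
Layer count = ceil(107 / 0.14) = 765.
Z-hop total = 765 × 0.9 = 688.5 s.
Altogether 101010.1 + 688.5 = 101698.6 s, i.e. 28.25 hours.

28.25 hours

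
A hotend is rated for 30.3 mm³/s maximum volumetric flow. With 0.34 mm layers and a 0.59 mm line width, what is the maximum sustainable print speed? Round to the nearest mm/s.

A: 0.34 × 0.59 → 0.2006 mm².
v_max = Q/A = 30.3/0.2006 = 151.05 mm/s → 151 mm/s.

151 mm/s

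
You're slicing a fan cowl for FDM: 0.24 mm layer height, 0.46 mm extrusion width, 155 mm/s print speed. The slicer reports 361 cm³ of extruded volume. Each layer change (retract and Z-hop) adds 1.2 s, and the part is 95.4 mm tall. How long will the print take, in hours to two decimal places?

Extrusion cross-section = 0.24 × 0.46, so 0.1104 mm².
Total extruded path = 361000/0.1104 = 3269927.5 mm.
Print-move time = 3269927.5 / 155, so 21096.3 s.
Number of layers: 95.4 / 0.24 → 398 (rounded up).
Z-hop total = 398 × 1.2, so 477.6 s.
Altogether 21096.3 + 477.6 = 21573.9 s, i.e. 5.99 hours.

5.99 hours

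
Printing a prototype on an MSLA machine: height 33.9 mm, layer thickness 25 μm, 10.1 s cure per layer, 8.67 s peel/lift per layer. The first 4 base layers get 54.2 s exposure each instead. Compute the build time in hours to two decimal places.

Layers = ⌈33.9/0.025⌉ = 1356.
Burn-in layers = 4 × (54.2 + 8.67) = 251.48 s.
Regular layers: 1352 × (10.1 + 8.67) → 25377.04 s.
Total = 251.48 + 25377.04 = 25628.52 s = 7.12 hours.

7.12 hours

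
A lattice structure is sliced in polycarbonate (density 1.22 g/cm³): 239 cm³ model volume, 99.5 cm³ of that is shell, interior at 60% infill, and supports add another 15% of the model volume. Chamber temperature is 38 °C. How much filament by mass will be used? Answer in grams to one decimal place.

Interior volume = 239 − 99.5 = 139.5 cm³.
Deposited infill = 0.60 × 139.5 = 83.7 cm³.
Support: 0.15 × 239 → 35.85 cm³.
Deposited volume: 99.5 + 83.7 + 35.85 → 219.05 cm³.
Mass: 219.05 × 1.22 → 267.241 g.

267.2 g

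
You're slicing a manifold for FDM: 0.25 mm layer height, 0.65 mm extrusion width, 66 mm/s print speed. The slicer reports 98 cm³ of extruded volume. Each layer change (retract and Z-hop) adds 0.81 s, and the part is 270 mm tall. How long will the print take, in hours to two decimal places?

2.78 hours

Extrusion cross-section = 0.25 × 0.65, so 0.1625 mm².
Path length: 98000 mm³ / 0.1625 mm² → 603076.9 mm.
Time extruding = 603076.9 / 66 = 9137.5 s.
Layers = ⌈270/0.25⌉ = 1080.
Non-print overhead: 1080 × 0.81 → 874.8 s.
Total = 9137.5 + 874.8 = 10012.3 s = 2.78 hours.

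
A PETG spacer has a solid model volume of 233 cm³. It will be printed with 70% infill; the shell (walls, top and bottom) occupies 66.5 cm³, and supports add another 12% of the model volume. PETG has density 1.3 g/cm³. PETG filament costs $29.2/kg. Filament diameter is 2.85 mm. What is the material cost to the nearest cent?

Volume inside the shell = 233 − 66.5, so 166.5 cm³.
Deposited infill = 0.70 × 166.5, so 116.55 cm³.
Support = 0.12 × 233 = 27.96 cm³.
Deposited volume = 66.5 + 116.55 + 27.96, so 211.01 cm³.
Mass: 211.01 × 1.3 → 274.313 g.
At $29.2/kg: 274.313/1000 × 29.2 = $8.01.

$8.01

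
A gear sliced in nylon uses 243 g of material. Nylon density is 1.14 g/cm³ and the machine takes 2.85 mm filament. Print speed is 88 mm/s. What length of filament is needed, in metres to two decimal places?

Volume = 243 g / 1.14 g·cm⁻³ = 213.1579 cm³ = 213157.9 mm³.
A = π r² = π × 1.425² = 6.3794 mm².
L = V/A = 213157.9/6.3794 = 33413.47 mm → 33.41 m.

33.41 m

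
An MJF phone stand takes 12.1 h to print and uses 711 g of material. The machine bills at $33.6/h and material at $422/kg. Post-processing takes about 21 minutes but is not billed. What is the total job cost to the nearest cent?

Machine cost = 33.6 × 12.1, so $406.56.
Material cost: 422 × 711/1000 → $300.042.
Job cost: 406.56 + 300.042 = 706.602 ≈ $706.60.

$706.60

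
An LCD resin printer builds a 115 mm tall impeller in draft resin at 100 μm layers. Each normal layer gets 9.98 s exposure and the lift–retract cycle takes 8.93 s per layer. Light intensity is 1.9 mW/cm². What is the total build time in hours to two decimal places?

Layer count = ceil(115 / 0.1) = 1150.
Each layer takes = 9.98 + 8.93 = 18.91 s.
Build time: 1150 × 18.91 s = 21746.5 s, i.e. 6.04 hours.

6.04 hours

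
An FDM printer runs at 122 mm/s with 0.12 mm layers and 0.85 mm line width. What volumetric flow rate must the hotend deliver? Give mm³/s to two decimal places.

Extrusion cross-section = 0.12 × 0.85 = 0.102 mm².
Q = v·A = 122 × 0.102 = 12.44 mm³/s.

12.44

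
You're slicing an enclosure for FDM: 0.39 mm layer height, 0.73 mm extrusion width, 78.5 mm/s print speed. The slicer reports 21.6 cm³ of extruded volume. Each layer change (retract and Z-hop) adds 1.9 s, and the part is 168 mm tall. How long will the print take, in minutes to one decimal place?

29.8 minutes

Bead cross-section: 0.39 × 0.73 → 0.2847 mm².
Toolpath length = 21.6 cm³ / 0.2847 mm² = 21600 / 0.2847 = 75869.3 mm.
Print-move time = 75869.3 / 78.5, so 966.5 s.
Layer count = ceil(168 / 0.39) = 431.
Z-hop total = 431 × 1.9 = 818.9 s.
Total = 966.5 + 818.9 = 1785.4 s = 29.8 minutes.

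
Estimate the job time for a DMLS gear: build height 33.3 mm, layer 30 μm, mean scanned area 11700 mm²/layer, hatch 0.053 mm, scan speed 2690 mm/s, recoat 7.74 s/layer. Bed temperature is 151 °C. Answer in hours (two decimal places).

Number of layers: 33.3 / 0.03 → 1110 (rounded up).
Per-layer scan distance = 11700 / 0.053 = 220754.7 mm.
Per-layer scan time = 220754.7 / 2690 = 82.0649 s.
Time per layer = 82.0649 + 7.74, so 89.8049 s.
Build time = 1110 × 89.8049 = 99683.439 s = 27.69 hours.

27.69 hours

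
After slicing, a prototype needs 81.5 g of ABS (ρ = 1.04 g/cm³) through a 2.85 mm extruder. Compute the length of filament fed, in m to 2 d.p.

12.28 m

Volume = 81.5 g / 1.04 g·cm⁻³ = 78.3654 cm³ = 78365.4 mm³.
Cross-section of 2.85 mm filament: π·(2.85/2)² = 6.3794 mm².
Length = 78365.4 / 6.3794 = 12284.13 mm = 12.28 m.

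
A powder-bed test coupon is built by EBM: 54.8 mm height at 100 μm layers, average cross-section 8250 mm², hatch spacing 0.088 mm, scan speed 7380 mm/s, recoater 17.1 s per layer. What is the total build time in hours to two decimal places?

4.54 hours

Layer count = ceil(54.8 / 0.1) = 548.
Hatch length per layer: 8250 / 0.088 → 93750 mm.
Scan time per layer = 93750 / 7380 = 12.7033 s.
Per-layer time = 12.7033 + 17.1 = 29.8033 s.
Build time = 548 × 29.8033 = 16332.2084 s = 4.54 hours.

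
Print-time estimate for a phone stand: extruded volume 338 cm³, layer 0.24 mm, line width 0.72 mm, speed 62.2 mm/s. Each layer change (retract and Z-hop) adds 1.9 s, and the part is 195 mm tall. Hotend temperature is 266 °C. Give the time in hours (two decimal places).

9.16 hours

Extrusion cross-section = 0.24 × 0.72 = 0.1728 mm².
Path length: 338000 mm³ / 0.1728 mm² → 1956018.5 mm.
Time extruding: 1956018.5 / 62.2 → 31447.2 s.
Layer count = ceil(195 / 0.24) = 813.
Non-print overhead: 813 × 1.9 → 1544.7 s.
Altogether 31447.2 + 1544.7 = 32991.9 s, i.e. 9.16 hours.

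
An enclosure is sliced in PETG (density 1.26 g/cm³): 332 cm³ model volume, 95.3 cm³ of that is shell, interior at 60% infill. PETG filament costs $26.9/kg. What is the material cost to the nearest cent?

Infill region = 332 − 95.3, so 236.7 cm³.
Deposited infill = 0.60 × 236.7 = 142.02 cm³.
Total extruded = 95.3 + 142.02 = 237.32 cm³.
Mass: 237.32 × 1.26 → 299.0232 g.
Cost = 299.0232 g / 1000 × $26.9/kg = $8.04.

$8.04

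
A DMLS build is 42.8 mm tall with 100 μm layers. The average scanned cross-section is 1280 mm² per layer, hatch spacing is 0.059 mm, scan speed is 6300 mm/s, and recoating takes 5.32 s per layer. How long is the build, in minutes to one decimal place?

Number of layers: 42.8 / 0.1 → 428 (rounded up).
Hatch length per layer = 1280 / 0.059, so 21694.9 mm.
Per-layer scan time: 21694.9 / 6300 → 3.4436 s.
Time per layer = 3.4436 + 5.32 = 8.7636 s.
428 layers × 8.7636 s/layer = 3750.8208 s, i.e. 62.5 minutes.

62.5 minutes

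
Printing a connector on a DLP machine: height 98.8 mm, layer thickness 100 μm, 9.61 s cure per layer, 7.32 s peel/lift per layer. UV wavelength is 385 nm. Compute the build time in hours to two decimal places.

4.65 hours

Layers = ⌈98.8/0.1⌉ = 988.
Cycle time = 9.61 + 7.32, so 16.93 s.
Build time: 988 × 16.93 s = 16726.84 s, i.e. 4.65 hours.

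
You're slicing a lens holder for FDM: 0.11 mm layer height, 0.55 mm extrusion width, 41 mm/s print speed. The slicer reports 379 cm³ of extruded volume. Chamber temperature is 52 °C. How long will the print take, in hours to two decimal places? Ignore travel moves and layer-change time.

42.44 hours

Line area: 0.11 × 0.55 → 0.0605 mm².
Total extruded path = 379000/0.0605 = 6264462.8 mm.
Time extruding: 6264462.8 / 41 → 152791.8 s.
Converting: 152791.8 s = 42.44 hours.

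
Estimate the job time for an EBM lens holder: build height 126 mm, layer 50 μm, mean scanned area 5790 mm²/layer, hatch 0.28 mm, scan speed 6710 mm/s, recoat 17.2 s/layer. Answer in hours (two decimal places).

Layers = ⌈126/0.05⌉ = 2520.
Per-layer scan distance = 5790 / 0.28, so 20678.6 mm.
Per-layer scan time = 20678.6 / 6710, so 3.0818 s.
Time per layer: 3.0818 + 17.2 → 20.2818 s.
2520 layers × 20.2818 s/layer = 51110.136 s, i.e. 14.20 hours.

14.20 hours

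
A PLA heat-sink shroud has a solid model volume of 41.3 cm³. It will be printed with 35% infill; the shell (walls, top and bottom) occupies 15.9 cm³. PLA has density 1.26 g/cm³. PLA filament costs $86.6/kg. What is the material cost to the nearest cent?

Volume inside the shell = 41.3 − 15.9 = 25.4 cm³.
Infill volume = 0.35 × 25.4 = 8.89 cm³.
Total extruded = 15.9 + 8.89 = 24.79 cm³.
Mass = 24.79 × 1.26, so 31.2354 g.
At $86.6/kg: 31.2354/1000 × 86.6 = $2.70.

$2.70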